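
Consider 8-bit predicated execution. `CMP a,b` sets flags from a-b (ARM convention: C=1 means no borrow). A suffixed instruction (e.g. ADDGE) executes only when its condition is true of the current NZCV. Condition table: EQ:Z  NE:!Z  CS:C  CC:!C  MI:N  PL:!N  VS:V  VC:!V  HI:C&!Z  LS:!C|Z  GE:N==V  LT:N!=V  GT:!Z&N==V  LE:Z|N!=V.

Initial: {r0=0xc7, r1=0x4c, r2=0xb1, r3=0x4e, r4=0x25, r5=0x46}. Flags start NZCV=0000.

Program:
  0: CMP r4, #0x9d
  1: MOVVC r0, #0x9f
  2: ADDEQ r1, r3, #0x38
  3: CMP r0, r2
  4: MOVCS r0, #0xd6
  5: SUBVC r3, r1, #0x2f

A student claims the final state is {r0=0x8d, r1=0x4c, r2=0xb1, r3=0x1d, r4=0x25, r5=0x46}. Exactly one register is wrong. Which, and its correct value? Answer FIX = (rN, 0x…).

0: ✓ CMP  NZCV=1001
1: · MOVVC
2: · ADDEQ
3: ✓ CMP  NZCV=0010
4: ✓ MOVCS  r0←0xd6
5: ✓ SUBVC  r3←0x1d

FIX = (r0, 0xd6)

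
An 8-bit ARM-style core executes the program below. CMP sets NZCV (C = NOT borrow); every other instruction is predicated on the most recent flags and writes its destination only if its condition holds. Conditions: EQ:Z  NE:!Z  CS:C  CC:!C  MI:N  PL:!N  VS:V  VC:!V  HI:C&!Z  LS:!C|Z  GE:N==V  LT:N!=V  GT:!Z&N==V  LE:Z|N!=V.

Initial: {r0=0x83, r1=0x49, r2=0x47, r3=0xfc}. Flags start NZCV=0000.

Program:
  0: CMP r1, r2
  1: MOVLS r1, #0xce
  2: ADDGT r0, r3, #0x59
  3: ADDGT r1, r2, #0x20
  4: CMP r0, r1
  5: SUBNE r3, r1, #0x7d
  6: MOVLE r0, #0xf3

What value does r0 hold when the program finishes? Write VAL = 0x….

[0] flags=0010 → (cmp)
[1] flags=0010 LS?F → skip
[2] flags=0010 GT?T → r0=0x55
[3] flags=0010 GT?T → r1=0x67
[4] flags=1000 → (cmp)
[5] flags=1000 NE?T → r3=0xea
[6] flags=1000 LE?T → r0=0xf3

VAL = 0xf3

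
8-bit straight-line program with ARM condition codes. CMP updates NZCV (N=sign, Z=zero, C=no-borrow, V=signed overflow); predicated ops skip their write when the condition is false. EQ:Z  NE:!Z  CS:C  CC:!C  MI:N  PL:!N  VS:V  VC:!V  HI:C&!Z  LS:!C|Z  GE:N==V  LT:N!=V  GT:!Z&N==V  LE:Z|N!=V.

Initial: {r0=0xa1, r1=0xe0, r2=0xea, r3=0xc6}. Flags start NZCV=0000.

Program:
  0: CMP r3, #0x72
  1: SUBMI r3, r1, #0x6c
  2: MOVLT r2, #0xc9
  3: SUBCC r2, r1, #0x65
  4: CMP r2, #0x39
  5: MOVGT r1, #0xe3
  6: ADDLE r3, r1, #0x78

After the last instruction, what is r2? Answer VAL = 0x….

VAL = 0xc9

[0] flags=0011 → (cmp)
[1] flags=0011 MI?F → skip
[2] flags=0011 LT?T → r2=0xc9
[3] flags=0011 CC?F → skip
[4] flags=1010 → (cmp)
[5] flags=1010 GT?F → skip
[6] flags=1010 LE?T → r3=0x58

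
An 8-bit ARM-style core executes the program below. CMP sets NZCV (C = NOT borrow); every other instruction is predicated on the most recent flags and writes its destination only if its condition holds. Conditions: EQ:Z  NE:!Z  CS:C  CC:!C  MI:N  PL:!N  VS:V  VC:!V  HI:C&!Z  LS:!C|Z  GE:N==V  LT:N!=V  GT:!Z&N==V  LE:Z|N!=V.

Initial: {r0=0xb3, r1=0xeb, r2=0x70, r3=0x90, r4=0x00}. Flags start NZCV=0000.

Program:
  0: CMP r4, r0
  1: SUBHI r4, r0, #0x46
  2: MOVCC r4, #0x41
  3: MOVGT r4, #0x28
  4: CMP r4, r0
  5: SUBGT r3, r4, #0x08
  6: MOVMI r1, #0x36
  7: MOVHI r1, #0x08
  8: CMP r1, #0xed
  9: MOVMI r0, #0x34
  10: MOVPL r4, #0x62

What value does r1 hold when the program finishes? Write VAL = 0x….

VAL = 0xeb

[0] flags=0000 → (cmp)
[1] flags=0000 HI?F → skip
[2] flags=0000 CC?T → r4=0x41
[3] flags=0000 GT?T → r4=0x28
[4] flags=0000 → (cmp)
[5] flags=0000 GT?T → r3=0x20
[6] flags=0000 MI?F → skip
[7] flags=0000 HI?F → skip
[8] flags=1000 → (cmp)
[9] flags=1000 MI?T → r0=0x34
[10] flags=1000 PL?F → skip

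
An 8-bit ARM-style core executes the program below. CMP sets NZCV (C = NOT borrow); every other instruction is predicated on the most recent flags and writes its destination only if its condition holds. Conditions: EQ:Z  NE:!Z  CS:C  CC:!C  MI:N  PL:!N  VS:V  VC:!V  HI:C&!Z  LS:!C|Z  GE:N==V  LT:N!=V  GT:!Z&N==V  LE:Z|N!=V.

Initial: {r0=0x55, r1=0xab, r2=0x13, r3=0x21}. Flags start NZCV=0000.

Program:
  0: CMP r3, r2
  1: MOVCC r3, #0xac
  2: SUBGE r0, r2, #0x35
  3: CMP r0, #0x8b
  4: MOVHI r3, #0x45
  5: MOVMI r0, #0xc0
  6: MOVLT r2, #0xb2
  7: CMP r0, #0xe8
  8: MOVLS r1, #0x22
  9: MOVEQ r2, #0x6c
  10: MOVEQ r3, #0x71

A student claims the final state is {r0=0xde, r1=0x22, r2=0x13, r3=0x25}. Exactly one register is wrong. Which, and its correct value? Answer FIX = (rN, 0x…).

FIX = (r3, 0x45)

[0] flags=0010 → (cmp)
[1] flags=0010 CC?F → skip
[2] flags=0010 GE?T → r0=0xde
[3] flags=0010 → (cmp)
[4] flags=0010 HI?T → r3=0x45
[5] flags=0010 MI?F → skip
[6] flags=0010 LT?F → skip
[7] flags=1000 → (cmp)
[8] flags=1000 LS?T → r1=0x22
[9] flags=1000 EQ?F → skip
[10] flags=1000 EQ?F → skip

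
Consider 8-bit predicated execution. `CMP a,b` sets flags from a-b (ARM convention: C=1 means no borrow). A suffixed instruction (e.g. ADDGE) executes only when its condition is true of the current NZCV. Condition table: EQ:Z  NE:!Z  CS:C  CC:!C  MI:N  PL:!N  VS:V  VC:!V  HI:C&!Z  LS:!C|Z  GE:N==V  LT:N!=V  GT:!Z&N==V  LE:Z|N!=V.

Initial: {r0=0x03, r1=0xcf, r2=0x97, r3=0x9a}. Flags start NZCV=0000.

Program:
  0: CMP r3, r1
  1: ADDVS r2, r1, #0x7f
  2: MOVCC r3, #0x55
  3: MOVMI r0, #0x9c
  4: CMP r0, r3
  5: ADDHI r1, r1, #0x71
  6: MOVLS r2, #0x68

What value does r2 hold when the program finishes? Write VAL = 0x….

VAL = 0x97

[0] flags=1000 → (cmp)
[1] flags=1000 VS?F → skip
[2] flags=1000 CC?T → r3=0x55
[3] flags=1000 MI?T → r0=0x9c
[4] flags=0011 → (cmp)
[5] flags=0011 HI?T → r1=0x40
[6] flags=0011 LS?F → skip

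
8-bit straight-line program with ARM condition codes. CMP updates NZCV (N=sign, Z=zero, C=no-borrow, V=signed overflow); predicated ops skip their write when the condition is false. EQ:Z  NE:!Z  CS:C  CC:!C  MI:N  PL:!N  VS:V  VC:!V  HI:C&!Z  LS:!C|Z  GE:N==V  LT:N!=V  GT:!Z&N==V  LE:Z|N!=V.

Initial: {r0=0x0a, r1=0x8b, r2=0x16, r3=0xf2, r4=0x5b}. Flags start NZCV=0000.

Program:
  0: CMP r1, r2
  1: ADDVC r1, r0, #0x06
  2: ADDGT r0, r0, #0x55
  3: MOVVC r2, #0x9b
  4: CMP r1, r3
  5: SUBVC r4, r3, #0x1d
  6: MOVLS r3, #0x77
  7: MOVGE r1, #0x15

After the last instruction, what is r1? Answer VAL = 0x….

0: ✓ CMP  NZCV=0011
1: · ADDVC
2: · ADDGT
3: · MOVVC
4: ✓ CMP  NZCV=1000
5: ✓ SUBVC  r4←0xd5
6: ✓ MOVLS  r3←0x77
7: · MOVGE

VAL = 0x8b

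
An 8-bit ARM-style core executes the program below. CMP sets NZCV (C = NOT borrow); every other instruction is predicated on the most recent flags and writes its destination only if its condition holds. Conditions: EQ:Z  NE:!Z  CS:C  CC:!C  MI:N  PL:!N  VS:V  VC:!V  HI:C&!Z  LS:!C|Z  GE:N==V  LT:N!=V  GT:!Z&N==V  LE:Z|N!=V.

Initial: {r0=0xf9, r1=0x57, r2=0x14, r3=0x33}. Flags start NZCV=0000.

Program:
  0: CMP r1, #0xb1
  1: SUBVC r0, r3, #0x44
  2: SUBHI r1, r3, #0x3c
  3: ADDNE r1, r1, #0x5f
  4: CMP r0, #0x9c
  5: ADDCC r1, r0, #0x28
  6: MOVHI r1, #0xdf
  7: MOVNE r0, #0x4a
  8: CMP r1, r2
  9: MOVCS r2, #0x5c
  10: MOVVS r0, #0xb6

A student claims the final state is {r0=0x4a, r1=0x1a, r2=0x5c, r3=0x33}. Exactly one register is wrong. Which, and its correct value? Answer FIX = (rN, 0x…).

0: ✓ CMP  NZCV=1001
1: · SUBVC
2: · SUBHI
3: ✓ ADDNE  r1←0xb6
4: ✓ CMP  NZCV=0010
5: · ADDCC
6: ✓ MOVHI  r1←0xdf
7: ✓ MOVNE  r0←0x4a
8: ✓ CMP  NZCV=1010
9: ✓ MOVCS  r2←0x5c
10: · MOVVS

FIX = (r1, 0xdf)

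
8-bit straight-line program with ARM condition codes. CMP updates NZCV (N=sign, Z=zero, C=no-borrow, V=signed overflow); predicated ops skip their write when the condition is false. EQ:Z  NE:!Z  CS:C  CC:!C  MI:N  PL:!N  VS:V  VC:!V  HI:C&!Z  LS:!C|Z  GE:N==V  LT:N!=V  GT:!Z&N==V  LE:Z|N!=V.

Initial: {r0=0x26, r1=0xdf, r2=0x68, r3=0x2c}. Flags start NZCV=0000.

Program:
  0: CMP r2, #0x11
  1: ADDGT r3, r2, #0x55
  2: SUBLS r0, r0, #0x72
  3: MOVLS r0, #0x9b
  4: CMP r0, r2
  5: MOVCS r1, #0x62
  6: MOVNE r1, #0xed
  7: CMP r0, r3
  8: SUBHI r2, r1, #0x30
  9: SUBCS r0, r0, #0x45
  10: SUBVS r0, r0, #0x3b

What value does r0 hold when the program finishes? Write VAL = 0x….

VAL = 0x26

0: ✓ CMP  NZCV=0010
1: ✓ ADDGT  r3←0xbd
2: · SUBLS
3: · MOVLS
4: ✓ CMP  NZCV=1000
5: · MOVCS
6: ✓ MOVNE  r1←0xed
7: ✓ CMP  NZCV=0000
8: · SUBHI
9: · SUBCS
10: · SUBVS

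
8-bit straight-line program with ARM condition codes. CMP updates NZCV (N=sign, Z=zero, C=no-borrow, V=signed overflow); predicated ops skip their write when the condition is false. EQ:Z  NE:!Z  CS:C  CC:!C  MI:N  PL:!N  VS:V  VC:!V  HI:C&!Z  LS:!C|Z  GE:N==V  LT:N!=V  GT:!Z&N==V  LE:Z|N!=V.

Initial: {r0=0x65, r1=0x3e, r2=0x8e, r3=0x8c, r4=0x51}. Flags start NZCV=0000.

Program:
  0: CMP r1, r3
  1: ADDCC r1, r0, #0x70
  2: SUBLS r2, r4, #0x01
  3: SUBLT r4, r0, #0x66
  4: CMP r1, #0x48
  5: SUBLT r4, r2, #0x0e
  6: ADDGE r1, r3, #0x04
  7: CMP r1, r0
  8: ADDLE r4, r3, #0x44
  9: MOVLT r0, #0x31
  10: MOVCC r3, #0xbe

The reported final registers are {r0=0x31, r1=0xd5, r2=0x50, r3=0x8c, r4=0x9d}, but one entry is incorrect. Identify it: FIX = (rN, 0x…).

FIX = (r4, 0xd0)

[0] flags=1001 → (cmp)
[1] flags=1001 CC?T → r1=0xd5
[2] flags=1001 LS?T → r2=0x50
[3] flags=1001 LT?F → skip
[4] flags=1010 → (cmp)
[5] flags=1010 LT?T → r4=0x42
[6] flags=1010 GE?F → skip
[7] flags=0011 → (cmp)
[8] flags=0011 LE?T → r4=0xd0
[9] flags=0011 LT?T → r0=0x31
[10] flags=0011 CC?F → skip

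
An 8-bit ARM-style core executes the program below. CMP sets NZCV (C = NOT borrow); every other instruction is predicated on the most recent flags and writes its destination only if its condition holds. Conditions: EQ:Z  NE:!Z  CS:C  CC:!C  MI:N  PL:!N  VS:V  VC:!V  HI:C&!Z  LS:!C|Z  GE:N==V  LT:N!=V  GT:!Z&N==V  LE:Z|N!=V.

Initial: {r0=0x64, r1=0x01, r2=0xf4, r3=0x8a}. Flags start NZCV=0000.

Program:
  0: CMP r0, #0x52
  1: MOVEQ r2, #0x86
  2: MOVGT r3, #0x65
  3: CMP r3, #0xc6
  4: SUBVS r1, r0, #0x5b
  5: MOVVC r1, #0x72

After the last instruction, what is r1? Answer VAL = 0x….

[0] flags=0010 → (cmp)
[1] flags=0010 EQ?F → skip
[2] flags=0010 GT?T → r3=0x65
[3] flags=1001 → (cmp)
[4] flags=1001 VS?T → r1=0x09
[5] flags=1001 VC?F → skip

VAL = 0x09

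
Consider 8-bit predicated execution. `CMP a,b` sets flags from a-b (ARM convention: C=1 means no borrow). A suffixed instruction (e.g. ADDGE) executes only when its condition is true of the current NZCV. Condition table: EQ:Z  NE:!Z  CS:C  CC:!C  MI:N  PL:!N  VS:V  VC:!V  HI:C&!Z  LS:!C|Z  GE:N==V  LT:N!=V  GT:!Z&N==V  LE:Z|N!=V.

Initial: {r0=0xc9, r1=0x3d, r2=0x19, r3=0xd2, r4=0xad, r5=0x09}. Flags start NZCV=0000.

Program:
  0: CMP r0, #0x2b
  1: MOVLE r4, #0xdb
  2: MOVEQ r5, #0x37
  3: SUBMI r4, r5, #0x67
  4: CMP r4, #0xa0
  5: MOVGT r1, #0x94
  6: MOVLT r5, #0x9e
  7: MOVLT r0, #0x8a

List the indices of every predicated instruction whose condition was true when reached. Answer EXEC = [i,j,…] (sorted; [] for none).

0: ✓ CMP  NZCV=1010
1: ✓ MOVLE  r4←0xdb
2: · MOVEQ
3: ✓ SUBMI  r4←0xa2
4: ✓ CMP  NZCV=0010
5: ✓ MOVGT  r1←0x94
6: · MOVLT
7: · MOVLT

EXEC = [1,3,5]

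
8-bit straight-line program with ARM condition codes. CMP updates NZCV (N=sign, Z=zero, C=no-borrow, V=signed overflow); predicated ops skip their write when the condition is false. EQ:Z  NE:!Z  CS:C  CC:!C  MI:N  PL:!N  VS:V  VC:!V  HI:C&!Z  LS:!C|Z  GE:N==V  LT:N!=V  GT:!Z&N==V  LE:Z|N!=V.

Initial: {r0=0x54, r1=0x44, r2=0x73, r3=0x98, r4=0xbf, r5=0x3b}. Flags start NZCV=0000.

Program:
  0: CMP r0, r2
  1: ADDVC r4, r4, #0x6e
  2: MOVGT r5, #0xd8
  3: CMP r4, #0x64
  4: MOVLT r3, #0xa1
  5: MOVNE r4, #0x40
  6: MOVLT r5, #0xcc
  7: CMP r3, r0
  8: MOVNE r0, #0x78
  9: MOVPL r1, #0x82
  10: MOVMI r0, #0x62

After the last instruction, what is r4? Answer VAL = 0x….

[0] flags=1000 → (cmp)
[1] flags=1000 VC?T → r4=0x2d
[2] flags=1000 GT?F → skip
[3] flags=1000 → (cmp)
[4] flags=1000 LT?T → r3=0xa1
[5] flags=1000 NE?T → r4=0x40
[6] flags=1000 LT?T → r5=0xcc
[7] flags=0011 → (cmp)
[8] flags=0011 NE?T → r0=0x78
[9] flags=0011 PL?T → r1=0x82
[10] flags=0011 MI?F → skip

VAL = 0x40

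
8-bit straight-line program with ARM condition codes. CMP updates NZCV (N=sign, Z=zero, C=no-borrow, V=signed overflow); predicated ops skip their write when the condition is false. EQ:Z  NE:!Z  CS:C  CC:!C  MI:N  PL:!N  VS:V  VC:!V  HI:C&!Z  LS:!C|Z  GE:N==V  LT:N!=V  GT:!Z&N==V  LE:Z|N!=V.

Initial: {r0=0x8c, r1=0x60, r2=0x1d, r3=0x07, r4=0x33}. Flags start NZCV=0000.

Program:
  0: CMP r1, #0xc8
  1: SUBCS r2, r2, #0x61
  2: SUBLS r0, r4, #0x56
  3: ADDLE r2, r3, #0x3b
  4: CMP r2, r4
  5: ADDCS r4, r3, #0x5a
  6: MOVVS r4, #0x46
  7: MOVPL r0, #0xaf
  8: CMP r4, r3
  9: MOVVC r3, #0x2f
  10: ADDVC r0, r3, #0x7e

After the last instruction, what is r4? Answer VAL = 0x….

[0] flags=1001 → (cmp)
[1] flags=1001 CS?F → skip
[2] flags=1001 LS?T → r0=0xdd
[3] flags=1001 LE?F → skip
[4] flags=1000 → (cmp)
[5] flags=1000 CS?F → skip
[6] flags=1000 VS?F → skip
[7] flags=1000 PL?F → skip
[8] flags=0010 → (cmp)
[9] flags=0010 VC?T → r3=0x2f
[10] flags=0010 VC?T → r0=0xad

VAL = 0x33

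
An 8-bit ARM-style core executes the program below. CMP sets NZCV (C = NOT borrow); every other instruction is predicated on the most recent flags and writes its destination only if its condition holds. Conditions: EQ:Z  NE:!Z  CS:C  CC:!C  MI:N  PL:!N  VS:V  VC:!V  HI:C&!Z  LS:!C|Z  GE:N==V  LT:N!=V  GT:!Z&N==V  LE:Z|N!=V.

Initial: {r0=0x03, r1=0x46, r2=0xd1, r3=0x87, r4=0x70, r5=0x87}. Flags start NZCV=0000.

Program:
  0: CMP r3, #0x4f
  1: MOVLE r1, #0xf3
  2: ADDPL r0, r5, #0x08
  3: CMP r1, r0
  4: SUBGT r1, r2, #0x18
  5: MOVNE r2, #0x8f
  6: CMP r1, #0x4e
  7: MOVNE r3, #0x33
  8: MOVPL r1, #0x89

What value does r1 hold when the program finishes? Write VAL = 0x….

VAL = 0x89

[0] flags=0011 → (cmp)
[1] flags=0011 LE?T → r1=0xf3
[2] flags=0011 PL?T → r0=0x8f
[3] flags=0010 → (cmp)
[4] flags=0010 GT?T → r1=0xb9
[5] flags=0010 NE?T → r2=0x8f
[6] flags=0011 → (cmp)
[7] flags=0011 NE?T → r3=0x33
[8] flags=0011 PL?T → r1=0x89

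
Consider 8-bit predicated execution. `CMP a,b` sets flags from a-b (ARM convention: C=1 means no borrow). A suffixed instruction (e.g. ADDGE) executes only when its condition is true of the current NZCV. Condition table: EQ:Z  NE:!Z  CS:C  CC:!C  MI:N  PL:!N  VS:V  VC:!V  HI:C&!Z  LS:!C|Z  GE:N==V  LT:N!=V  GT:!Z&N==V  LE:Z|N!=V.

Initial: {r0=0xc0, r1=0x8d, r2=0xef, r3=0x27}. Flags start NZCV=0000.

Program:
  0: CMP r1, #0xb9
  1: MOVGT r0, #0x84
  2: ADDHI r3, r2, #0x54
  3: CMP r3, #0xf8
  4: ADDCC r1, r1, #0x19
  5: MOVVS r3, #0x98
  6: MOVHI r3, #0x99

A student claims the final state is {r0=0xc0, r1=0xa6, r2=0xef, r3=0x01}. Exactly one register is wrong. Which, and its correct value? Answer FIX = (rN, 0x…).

0: ✓ CMP  NZCV=1000
1: · MOVGT
2: · ADDHI
3: ✓ CMP  NZCV=0000
4: ✓ ADDCC  r1←0xa6
5: · MOVVS
6: · MOVHI

FIX = (r3, 0x27)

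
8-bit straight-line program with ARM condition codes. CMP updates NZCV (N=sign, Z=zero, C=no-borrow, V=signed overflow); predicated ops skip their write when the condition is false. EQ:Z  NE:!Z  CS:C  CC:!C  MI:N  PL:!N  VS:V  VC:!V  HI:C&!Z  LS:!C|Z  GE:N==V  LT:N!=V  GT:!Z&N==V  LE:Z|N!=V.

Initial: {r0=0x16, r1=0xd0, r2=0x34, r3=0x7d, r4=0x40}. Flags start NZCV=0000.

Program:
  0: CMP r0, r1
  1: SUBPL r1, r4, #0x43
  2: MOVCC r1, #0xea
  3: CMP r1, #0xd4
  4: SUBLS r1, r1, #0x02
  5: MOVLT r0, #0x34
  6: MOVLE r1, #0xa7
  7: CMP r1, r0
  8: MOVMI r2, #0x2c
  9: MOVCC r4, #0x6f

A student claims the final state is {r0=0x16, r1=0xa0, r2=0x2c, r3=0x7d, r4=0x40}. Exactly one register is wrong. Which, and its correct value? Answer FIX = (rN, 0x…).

FIX = (r1, 0xea)

[0] flags=0000 → (cmp)
[1] flags=0000 PL?T → r1=0xfd
[2] flags=0000 CC?T → r1=0xea
[3] flags=0010 → (cmp)
[4] flags=0010 LS?F → skip
[5] flags=0010 LT?F → skip
[6] flags=0010 LE?F → skip
[7] flags=1010 → (cmp)
[8] flags=1010 MI?T → r2=0x2c
[9] flags=1010 CC?F → skip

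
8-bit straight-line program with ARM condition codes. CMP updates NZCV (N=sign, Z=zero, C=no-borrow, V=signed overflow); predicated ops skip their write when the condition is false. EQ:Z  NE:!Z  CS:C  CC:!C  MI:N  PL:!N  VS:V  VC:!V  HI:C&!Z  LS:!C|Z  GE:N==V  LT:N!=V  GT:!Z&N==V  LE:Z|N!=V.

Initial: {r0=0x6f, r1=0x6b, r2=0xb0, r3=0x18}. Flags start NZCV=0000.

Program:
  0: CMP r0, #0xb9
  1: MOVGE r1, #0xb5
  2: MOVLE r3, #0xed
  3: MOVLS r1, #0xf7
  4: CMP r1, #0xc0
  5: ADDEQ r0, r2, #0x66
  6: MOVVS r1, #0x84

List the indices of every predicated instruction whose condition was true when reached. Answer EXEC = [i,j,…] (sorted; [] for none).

EXEC = [1,3]

0: ✓ CMP  NZCV=1001
1: ✓ MOVGE  r1←0xb5
2: · MOVLE
3: ✓ MOVLS  r1←0xf7
4: ✓ CMP  NZCV=0010
5: · ADDEQ
6: · MOVVS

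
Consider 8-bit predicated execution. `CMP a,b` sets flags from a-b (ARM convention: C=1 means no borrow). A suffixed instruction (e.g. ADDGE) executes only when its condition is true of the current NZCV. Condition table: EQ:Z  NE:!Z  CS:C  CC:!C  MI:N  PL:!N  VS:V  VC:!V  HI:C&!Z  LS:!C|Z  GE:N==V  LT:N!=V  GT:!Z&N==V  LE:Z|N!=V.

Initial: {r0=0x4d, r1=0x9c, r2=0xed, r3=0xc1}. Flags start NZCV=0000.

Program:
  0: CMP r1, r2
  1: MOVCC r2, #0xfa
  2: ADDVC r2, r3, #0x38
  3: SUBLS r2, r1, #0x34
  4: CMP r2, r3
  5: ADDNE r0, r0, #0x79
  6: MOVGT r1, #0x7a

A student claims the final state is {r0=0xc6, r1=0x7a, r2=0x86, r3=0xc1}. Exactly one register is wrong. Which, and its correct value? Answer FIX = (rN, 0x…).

0: ✓ CMP  NZCV=1000
1: ✓ MOVCC  r2←0xfa
2: ✓ ADDVC  r2←0xf9
3: ✓ SUBLS  r2←0x68
4: ✓ CMP  NZCV=1001
5: ✓ ADDNE  r0←0xc6
6: ✓ MOVGT  r1←0x7a

FIX = (r2, 0x68)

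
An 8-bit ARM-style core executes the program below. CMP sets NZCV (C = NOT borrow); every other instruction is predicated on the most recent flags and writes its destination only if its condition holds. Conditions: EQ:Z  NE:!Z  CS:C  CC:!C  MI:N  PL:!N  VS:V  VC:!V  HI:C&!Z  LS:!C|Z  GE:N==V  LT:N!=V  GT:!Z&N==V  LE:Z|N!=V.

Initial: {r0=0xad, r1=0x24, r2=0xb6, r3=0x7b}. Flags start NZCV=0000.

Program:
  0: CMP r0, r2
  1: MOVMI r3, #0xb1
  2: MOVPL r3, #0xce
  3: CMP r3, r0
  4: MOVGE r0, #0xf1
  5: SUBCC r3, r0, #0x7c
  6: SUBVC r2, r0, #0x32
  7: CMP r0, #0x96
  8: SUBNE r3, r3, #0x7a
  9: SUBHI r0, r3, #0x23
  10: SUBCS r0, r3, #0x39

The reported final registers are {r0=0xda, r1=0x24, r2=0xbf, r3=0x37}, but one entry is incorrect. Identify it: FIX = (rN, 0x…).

[0] flags=1000 → (cmp)
[1] flags=1000 MI?T → r3=0xb1
[2] flags=1000 PL?F → skip
[3] flags=0010 → (cmp)
[4] flags=0010 GE?T → r0=0xf1
[5] flags=0010 CC?F → skip
[6] flags=0010 VC?T → r2=0xbf
[7] flags=0010 → (cmp)
[8] flags=0010 NE?T → r3=0x37
[9] flags=0010 HI?T → r0=0x14
[10] flags=0010 CS?T → r0=0xfe

FIX = (r0, 0xfe)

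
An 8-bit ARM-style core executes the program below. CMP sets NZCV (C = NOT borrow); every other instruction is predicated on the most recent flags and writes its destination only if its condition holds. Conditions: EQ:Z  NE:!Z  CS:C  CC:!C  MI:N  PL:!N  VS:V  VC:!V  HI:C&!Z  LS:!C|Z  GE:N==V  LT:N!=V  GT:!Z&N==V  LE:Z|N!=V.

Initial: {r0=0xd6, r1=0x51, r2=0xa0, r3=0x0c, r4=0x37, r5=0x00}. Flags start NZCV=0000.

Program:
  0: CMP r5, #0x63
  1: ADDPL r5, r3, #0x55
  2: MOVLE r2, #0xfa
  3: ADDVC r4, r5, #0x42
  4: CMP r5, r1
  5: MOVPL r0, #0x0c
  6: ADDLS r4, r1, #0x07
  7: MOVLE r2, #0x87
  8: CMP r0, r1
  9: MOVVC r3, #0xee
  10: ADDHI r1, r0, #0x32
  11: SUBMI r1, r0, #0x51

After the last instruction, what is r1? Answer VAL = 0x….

VAL = 0x85

[0] flags=1000 → (cmp)
[1] flags=1000 PL?F → skip
[2] flags=1000 LE?T → r2=0xfa
[3] flags=1000 VC?T → r4=0x42
[4] flags=1000 → (cmp)
[5] flags=1000 PL?F → skip
[6] flags=1000 LS?T → r4=0x58
[7] flags=1000 LE?T → r2=0x87
[8] flags=1010 → (cmp)
[9] flags=1010 VC?T → r3=0xee
[10] flags=1010 HI?T → r1=0x08
[11] flags=1010 MI?T → r1=0x85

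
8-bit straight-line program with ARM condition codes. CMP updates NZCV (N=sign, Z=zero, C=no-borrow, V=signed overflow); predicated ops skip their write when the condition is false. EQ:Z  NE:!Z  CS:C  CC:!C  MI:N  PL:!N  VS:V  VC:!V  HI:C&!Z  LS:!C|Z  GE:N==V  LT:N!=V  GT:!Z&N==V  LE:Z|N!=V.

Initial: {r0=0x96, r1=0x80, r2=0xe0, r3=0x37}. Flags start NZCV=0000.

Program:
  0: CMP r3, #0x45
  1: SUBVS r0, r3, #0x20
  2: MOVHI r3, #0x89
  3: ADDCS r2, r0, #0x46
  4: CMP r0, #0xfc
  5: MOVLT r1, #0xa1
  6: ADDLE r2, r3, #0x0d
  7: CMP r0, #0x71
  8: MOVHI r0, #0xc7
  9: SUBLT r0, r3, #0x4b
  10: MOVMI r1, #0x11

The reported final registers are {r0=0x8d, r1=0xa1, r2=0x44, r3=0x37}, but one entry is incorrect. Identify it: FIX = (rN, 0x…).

FIX = (r0, 0xec)

[0] flags=1000 → (cmp)
[1] flags=1000 VS?F → skip
[2] flags=1000 HI?F → skip
[3] flags=1000 CS?F → skip
[4] flags=1000 → (cmp)
[5] flags=1000 LT?T → r1=0xa1
[6] flags=1000 LE?T → r2=0x44
[7] flags=0011 → (cmp)
[8] flags=0011 HI?T → r0=0xc7
[9] flags=0011 LT?T → r0=0xec
[10] flags=0011 MI?F → skip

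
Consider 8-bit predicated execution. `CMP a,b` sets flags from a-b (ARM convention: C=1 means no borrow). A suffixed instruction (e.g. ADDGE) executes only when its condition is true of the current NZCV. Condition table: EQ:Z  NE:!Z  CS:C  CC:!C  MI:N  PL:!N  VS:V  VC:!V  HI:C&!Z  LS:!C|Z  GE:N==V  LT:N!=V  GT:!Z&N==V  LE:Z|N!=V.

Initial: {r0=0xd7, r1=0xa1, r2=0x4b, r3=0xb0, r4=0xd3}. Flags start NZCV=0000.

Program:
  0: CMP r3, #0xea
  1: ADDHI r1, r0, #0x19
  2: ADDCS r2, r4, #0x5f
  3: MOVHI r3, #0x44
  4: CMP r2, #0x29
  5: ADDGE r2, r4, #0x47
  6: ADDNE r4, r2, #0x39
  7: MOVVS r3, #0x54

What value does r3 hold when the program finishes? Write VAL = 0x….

VAL = 0xb0

[0] flags=1000 → (cmp)
[1] flags=1000 HI?F → skip
[2] flags=1000 CS?F → skip
[3] flags=1000 HI?F → skip
[4] flags=0010 → (cmp)
[5] flags=0010 GE?T → r2=0x1a
[6] flags=0010 NE?T → r4=0x53
[7] flags=0010 VS?F → skip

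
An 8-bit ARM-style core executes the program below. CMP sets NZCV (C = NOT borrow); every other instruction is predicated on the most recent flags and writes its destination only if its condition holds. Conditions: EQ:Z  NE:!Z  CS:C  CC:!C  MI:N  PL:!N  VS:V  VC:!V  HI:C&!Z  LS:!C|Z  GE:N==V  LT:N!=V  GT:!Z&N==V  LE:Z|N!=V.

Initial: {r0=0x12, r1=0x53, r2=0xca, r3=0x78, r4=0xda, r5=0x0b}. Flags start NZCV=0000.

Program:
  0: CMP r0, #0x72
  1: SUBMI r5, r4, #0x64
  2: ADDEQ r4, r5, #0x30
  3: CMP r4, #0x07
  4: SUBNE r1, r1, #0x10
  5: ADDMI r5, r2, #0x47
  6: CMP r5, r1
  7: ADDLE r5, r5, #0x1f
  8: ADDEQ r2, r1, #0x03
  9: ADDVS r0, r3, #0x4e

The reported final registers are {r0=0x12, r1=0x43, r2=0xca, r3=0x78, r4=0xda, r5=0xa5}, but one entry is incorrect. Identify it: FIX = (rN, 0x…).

0: ✓ CMP  NZCV=1000
1: ✓ SUBMI  r5←0x76
2: · ADDEQ
3: ✓ CMP  NZCV=1010
4: ✓ SUBNE  r1←0x43
5: ✓ ADDMI  r5←0x11
6: ✓ CMP  NZCV=1000
7: ✓ ADDLE  r5←0x30
8: · ADDEQ
9: · ADDVS

FIX = (r5, 0x30)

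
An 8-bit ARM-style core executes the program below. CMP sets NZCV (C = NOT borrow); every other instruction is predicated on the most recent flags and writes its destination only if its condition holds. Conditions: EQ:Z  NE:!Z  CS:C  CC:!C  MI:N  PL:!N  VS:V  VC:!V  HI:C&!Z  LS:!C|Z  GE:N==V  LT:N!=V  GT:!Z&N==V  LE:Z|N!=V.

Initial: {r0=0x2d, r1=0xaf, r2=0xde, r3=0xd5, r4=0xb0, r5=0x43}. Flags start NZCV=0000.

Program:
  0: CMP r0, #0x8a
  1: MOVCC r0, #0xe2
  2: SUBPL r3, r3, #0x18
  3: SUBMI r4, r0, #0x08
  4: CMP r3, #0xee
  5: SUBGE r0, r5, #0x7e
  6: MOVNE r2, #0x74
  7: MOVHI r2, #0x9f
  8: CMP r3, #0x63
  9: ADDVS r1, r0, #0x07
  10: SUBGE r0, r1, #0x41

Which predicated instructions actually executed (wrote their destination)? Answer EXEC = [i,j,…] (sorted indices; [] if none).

0: ✓ CMP  NZCV=1001
1: ✓ MOVCC  r0←0xe2
2: · SUBPL
3: ✓ SUBMI  r4←0xda
4: ✓ CMP  NZCV=1000
5: · SUBGE
6: ✓ MOVNE  r2←0x74
7: · MOVHI
8: ✓ CMP  NZCV=0011
9: ✓ ADDVS  r1←0xe9
10: · SUBGE

EXEC = [1,3,6,9]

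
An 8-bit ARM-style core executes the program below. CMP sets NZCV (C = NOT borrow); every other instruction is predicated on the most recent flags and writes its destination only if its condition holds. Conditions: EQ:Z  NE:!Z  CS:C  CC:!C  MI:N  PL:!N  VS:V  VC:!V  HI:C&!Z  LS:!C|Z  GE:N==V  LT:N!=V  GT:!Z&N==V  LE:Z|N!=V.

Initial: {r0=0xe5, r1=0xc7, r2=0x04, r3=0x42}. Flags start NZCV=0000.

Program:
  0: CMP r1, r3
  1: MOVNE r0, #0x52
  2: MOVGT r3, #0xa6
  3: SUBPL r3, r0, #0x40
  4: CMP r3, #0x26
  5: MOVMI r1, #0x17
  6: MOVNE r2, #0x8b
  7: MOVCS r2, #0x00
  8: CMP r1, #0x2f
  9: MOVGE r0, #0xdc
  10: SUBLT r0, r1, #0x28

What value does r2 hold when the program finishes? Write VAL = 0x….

VAL = 0x00

0: ✓ CMP  NZCV=1010
1: ✓ MOVNE  r0←0x52
2: · MOVGT
3: · SUBPL
4: ✓ CMP  NZCV=0010
5: · MOVMI
6: ✓ MOVNE  r2←0x8b
7: ✓ MOVCS  r2←0x00
8: ✓ CMP  NZCV=1010
9: · MOVGE
10: ✓ SUBLT  r0←0x9f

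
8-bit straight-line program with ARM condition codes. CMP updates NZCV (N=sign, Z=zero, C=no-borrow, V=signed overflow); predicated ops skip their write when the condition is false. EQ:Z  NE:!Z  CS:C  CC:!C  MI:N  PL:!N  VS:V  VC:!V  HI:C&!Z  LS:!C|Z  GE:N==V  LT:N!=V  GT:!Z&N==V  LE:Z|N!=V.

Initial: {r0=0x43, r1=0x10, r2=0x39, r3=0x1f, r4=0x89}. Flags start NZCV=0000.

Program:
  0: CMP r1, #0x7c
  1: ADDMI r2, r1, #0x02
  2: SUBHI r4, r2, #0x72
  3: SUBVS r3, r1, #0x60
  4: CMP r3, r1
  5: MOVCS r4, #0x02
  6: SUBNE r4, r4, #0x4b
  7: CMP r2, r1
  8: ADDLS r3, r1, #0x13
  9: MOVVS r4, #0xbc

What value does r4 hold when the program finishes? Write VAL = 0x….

[0] flags=1000 → (cmp)
[1] flags=1000 MI?T → r2=0x12
[2] flags=1000 HI?F → skip
[3] flags=1000 VS?F → skip
[4] flags=0010 → (cmp)
[5] flags=0010 CS?T → r4=0x02
[6] flags=0010 NE?T → r4=0xb7
[7] flags=0010 → (cmp)
[8] flags=0010 LS?F → skip
[9] flags=0010 VS?F → skip

VAL = 0xb7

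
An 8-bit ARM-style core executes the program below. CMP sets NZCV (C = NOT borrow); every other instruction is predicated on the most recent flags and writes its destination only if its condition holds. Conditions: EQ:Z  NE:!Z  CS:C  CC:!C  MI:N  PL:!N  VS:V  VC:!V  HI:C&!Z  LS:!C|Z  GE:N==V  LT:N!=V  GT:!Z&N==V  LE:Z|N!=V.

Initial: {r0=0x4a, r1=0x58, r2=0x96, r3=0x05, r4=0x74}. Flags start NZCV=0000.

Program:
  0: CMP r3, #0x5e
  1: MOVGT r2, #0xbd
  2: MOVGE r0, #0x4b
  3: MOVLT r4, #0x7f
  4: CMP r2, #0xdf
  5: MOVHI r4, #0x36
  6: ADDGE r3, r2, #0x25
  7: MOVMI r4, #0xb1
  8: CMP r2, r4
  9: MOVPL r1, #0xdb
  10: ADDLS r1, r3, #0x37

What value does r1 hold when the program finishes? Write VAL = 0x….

VAL = 0x3c

[0] flags=1000 → (cmp)
[1] flags=1000 GT?F → skip
[2] flags=1000 GE?F → skip
[3] flags=1000 LT?T → r4=0x7f
[4] flags=1000 → (cmp)
[5] flags=1000 HI?F → skip
[6] flags=1000 GE?F → skip
[7] flags=1000 MI?T → r4=0xb1
[8] flags=1000 → (cmp)
[9] flags=1000 PL?F → skip
[10] flags=1000 LS?T → r1=0x3c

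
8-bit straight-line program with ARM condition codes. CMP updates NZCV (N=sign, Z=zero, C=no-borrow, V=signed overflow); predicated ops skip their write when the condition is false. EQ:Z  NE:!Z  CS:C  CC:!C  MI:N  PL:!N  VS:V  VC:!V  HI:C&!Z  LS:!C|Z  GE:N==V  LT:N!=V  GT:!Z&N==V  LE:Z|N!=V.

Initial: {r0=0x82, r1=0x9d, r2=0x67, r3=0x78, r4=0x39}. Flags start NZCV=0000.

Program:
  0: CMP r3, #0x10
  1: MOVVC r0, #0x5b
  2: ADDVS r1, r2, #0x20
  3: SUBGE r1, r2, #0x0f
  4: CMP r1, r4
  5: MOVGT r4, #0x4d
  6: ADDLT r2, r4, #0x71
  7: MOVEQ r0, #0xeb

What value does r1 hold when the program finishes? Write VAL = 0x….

VAL = 0x58

0: ✓ CMP  NZCV=0010
1: ✓ MOVVC  r0←0x5b
2: · ADDVS
3: ✓ SUBGE  r1←0x58
4: ✓ CMP  NZCV=0010
5: ✓ MOVGT  r4←0x4d
6: · ADDLT
7: · MOVEQ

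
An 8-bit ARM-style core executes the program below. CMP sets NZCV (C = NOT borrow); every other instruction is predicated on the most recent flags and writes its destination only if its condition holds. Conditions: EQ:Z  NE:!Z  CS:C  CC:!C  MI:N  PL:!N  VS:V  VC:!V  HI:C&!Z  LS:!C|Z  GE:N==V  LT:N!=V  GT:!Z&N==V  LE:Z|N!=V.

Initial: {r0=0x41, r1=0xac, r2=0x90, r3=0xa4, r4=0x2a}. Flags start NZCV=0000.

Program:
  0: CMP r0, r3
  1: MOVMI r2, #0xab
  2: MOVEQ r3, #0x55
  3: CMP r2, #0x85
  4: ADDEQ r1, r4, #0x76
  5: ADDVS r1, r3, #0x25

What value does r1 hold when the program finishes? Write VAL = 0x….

VAL = 0xac

[0] flags=1001 → (cmp)
[1] flags=1001 MI?T → r2=0xab
[2] flags=1001 EQ?F → skip
[3] flags=0010 → (cmp)
[4] flags=0010 EQ?F → skip
[5] flags=0010 VS?F → skip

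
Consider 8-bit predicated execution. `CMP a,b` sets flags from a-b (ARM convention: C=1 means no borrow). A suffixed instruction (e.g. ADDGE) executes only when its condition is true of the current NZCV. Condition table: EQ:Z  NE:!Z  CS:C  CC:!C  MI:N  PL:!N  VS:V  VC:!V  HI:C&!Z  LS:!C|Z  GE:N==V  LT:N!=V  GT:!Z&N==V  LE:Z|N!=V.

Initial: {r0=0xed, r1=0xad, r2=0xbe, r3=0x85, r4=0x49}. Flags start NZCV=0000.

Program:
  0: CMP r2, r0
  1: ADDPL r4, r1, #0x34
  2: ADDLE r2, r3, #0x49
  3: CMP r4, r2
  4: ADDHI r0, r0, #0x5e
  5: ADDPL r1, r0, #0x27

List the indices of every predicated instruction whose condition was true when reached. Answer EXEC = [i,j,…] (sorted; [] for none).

EXEC = [2,5]

[0] flags=1000 → (cmp)
[1] flags=1000 PL?F → skip
[2] flags=1000 LE?T → r2=0xce
[3] flags=0000 → (cmp)
[4] flags=0000 HI?F → skip
[5] flags=0000 PL?T → r1=0x14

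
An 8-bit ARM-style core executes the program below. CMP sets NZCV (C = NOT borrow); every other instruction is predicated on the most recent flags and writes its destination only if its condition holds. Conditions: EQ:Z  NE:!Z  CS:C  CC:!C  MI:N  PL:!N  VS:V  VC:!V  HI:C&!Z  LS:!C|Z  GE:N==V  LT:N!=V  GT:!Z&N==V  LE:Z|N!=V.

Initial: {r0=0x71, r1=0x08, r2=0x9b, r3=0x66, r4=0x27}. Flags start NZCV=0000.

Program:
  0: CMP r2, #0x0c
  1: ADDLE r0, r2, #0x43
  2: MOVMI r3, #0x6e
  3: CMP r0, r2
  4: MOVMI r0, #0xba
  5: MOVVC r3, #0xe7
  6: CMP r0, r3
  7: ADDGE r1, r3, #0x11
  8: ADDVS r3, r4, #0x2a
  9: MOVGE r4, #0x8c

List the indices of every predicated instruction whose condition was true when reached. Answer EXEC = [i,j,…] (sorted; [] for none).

EXEC = [1,2,5]

0: ✓ CMP  NZCV=1010
1: ✓ ADDLE  r0←0xde
2: ✓ MOVMI  r3←0x6e
3: ✓ CMP  NZCV=0010
4: · MOVMI
5: ✓ MOVVC  r3←0xe7
6: ✓ CMP  NZCV=1000
7: · ADDGE
8: · ADDVS
9: · MOVGE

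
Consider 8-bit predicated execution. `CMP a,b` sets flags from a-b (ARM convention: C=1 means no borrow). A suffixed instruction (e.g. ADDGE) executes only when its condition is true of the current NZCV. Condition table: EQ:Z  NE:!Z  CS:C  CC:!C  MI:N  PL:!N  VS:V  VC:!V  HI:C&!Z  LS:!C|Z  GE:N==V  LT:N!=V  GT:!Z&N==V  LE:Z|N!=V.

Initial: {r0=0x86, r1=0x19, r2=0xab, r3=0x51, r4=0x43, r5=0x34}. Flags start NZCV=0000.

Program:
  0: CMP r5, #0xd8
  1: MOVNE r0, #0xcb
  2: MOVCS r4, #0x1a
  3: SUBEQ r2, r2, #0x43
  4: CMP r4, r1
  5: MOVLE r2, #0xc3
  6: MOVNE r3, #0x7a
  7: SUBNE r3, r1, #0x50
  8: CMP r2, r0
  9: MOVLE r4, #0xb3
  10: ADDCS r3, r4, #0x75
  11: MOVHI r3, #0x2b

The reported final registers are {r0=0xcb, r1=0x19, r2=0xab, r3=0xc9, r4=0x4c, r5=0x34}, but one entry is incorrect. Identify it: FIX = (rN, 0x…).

[0] flags=0000 → (cmp)
[1] flags=0000 NE?T → r0=0xcb
[2] flags=0000 CS?F → skip
[3] flags=0000 EQ?F → skip
[4] flags=0010 → (cmp)
[5] flags=0010 LE?F → skip
[6] flags=0010 NE?T → r3=0x7a
[7] flags=0010 NE?T → r3=0xc9
[8] flags=1000 → (cmp)
[9] flags=1000 LE?T → r4=0xb3
[10] flags=1000 CS?F → skip
[11] flags=1000 HI?F → skip

FIX = (r4, 0xb3)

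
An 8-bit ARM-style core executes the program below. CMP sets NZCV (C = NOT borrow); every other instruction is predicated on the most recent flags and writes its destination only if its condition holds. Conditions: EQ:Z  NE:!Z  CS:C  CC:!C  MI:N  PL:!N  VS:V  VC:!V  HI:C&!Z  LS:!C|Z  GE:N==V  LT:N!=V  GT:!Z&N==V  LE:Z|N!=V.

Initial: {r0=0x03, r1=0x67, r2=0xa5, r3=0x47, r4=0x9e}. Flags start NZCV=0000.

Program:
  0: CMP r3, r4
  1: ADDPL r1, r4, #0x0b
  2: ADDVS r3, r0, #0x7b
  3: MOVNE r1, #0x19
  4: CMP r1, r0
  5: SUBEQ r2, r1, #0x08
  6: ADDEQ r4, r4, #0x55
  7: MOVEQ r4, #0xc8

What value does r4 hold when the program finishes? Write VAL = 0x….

0: ✓ CMP  NZCV=1001
1: · ADDPL
2: ✓ ADDVS  r3←0x7e
3: ✓ MOVNE  r1←0x19
4: ✓ CMP  NZCV=0010
5: · SUBEQ
6: · ADDEQ
7: · MOVEQ

VAL = 0x9e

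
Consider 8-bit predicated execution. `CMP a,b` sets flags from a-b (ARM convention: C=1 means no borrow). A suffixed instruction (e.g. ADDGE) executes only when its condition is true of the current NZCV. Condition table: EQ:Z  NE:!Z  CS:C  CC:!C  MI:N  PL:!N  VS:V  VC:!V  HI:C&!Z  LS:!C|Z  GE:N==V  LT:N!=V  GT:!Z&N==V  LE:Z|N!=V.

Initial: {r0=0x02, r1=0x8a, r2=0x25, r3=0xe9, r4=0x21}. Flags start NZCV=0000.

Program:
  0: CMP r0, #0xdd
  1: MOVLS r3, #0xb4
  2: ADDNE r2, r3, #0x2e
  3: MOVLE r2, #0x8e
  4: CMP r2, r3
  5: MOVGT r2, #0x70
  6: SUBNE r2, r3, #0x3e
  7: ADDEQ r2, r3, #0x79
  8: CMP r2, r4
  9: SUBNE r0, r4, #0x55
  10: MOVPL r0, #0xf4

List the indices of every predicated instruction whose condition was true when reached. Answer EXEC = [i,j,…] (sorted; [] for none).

0: ✓ CMP  NZCV=0000
1: ✓ MOVLS  r3←0xb4
2: ✓ ADDNE  r2←0xe2
3: · MOVLE
4: ✓ CMP  NZCV=0010
5: ✓ MOVGT  r2←0x70
6: ✓ SUBNE  r2←0x76
7: · ADDEQ
8: ✓ CMP  NZCV=0010
9: ✓ SUBNE  r0←0xcc
10: ✓ MOVPL  r0←0xf4

EXEC = [1,2,5,6,9,10]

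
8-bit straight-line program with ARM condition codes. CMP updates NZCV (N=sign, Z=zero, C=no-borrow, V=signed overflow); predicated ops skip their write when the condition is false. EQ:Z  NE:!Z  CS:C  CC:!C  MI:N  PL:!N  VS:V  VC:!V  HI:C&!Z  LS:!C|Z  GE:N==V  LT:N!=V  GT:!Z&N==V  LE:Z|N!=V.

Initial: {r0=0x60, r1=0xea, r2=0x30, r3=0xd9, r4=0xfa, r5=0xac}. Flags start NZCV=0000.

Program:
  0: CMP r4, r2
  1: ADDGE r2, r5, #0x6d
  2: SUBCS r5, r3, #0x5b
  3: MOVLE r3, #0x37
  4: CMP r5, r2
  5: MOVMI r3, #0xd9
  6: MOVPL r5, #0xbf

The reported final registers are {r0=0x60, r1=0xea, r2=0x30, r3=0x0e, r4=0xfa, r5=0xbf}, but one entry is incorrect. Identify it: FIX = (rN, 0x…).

FIX = (r3, 0x37)

0: ✓ CMP  NZCV=1010
1: · ADDGE
2: ✓ SUBCS  r5←0x7e
3: ✓ MOVLE  r3←0x37
4: ✓ CMP  NZCV=0010
5: · MOVMI
6: ✓ MOVPL  r5←0xbf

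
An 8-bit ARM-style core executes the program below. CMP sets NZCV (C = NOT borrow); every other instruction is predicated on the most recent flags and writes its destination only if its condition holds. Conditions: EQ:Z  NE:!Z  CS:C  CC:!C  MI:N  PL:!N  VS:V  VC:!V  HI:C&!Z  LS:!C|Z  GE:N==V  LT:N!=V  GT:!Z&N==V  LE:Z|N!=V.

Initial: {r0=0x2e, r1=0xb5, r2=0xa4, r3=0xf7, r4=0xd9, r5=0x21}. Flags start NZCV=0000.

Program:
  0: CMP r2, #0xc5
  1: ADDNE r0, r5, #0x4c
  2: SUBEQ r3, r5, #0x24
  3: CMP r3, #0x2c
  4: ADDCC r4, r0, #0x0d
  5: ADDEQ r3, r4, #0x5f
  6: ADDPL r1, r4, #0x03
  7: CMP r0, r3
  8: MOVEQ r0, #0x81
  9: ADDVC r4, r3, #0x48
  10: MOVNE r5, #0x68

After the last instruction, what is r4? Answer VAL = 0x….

VAL = 0x3f

[0] flags=1000 → (cmp)
[1] flags=1000 NE?T → r0=0x6d
[2] flags=1000 EQ?F → skip
[3] flags=1010 → (cmp)
[4] flags=1010 CC?F → skip
[5] flags=1010 EQ?F → skip
[6] flags=1010 PL?F → skip
[7] flags=0000 → (cmp)
[8] flags=0000 EQ?F → skip
[9] flags=0000 VC?T → r4=0x3f
[10] flags=0000 NE?T → r5=0x68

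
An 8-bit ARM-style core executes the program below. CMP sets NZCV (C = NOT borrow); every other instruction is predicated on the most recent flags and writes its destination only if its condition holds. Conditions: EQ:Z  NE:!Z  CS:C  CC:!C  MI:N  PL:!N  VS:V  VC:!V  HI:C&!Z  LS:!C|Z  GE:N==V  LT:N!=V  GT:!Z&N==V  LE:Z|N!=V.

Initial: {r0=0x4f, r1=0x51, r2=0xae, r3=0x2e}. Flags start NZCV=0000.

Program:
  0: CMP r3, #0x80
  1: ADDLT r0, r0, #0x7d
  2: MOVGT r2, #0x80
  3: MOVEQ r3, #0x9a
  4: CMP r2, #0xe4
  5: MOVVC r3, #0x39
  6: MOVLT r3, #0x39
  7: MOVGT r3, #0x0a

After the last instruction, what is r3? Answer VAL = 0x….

0: ✓ CMP  NZCV=1001
1: · ADDLT
2: ✓ MOVGT  r2←0x80
3: · MOVEQ
4: ✓ CMP  NZCV=1000
5: ✓ MOVVC  r3←0x39
6: ✓ MOVLT  r3←0x39
7: · MOVGT

VAL = 0x39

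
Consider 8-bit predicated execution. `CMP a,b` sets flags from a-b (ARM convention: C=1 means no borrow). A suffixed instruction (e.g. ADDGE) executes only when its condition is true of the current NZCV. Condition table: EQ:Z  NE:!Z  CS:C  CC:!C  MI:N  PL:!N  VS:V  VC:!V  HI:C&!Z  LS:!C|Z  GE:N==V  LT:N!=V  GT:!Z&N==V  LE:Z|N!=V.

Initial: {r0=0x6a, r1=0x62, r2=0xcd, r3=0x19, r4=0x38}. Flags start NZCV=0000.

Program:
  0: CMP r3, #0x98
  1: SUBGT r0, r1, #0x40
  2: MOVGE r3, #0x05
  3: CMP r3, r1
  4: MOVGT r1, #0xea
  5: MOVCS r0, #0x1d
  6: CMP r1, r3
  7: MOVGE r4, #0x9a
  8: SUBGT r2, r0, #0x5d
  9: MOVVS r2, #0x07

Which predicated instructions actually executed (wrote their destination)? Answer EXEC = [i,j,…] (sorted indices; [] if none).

EXEC = [1,2,7,8]

0: ✓ CMP  NZCV=1001
1: ✓ SUBGT  r0←0x22
2: ✓ MOVGE  r3←0x05
3: ✓ CMP  NZCV=1000
4: · MOVGT
5: · MOVCS
6: ✓ CMP  NZCV=0010
7: ✓ MOVGE  r4←0x9a
8: ✓ SUBGT  r2←0xc5
9: · MOVVS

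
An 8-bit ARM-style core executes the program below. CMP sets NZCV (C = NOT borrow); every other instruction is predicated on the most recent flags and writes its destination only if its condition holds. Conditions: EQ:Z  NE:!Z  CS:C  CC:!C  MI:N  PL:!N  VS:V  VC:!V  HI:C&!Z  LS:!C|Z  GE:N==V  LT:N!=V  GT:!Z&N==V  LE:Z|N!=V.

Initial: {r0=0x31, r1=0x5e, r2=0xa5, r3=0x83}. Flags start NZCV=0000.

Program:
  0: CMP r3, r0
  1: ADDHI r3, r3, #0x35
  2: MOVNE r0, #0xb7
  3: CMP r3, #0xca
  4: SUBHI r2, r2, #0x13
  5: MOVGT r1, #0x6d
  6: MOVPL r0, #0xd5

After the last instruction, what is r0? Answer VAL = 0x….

VAL = 0xb7

[0] flags=0011 → (cmp)
[1] flags=0011 HI?T → r3=0xb8
[2] flags=0011 NE?T → r0=0xb7
[3] flags=1000 → (cmp)
[4] flags=1000 HI?F → skip
[5] flags=1000 GT?F → skip
[6] flags=1000 PL?F → skip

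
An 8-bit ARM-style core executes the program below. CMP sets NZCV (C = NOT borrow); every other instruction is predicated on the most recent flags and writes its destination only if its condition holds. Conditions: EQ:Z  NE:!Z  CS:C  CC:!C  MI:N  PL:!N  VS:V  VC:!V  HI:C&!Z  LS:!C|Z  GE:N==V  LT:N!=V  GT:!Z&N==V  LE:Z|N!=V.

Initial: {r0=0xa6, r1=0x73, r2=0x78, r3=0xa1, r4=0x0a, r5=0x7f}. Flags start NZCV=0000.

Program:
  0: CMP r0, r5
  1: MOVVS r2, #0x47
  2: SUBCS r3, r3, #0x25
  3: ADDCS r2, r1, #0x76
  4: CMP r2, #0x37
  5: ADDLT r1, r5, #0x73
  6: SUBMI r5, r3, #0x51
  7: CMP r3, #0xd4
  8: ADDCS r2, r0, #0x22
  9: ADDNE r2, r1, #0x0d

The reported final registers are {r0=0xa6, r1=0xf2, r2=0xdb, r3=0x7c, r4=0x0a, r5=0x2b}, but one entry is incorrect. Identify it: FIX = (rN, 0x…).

[0] flags=0011 → (cmp)
[1] flags=0011 VS?T → r2=0x47
[2] flags=0011 CS?T → r3=0x7c
[3] flags=0011 CS?T → r2=0xe9
[4] flags=1010 → (cmp)
[5] flags=1010 LT?T → r1=0xf2
[6] flags=1010 MI?T → r5=0x2b
[7] flags=1001 → (cmp)
[8] flags=1001 CS?F → skip
[9] flags=1001 NE?T → r2=0xff

FIX = (r2, 0xff)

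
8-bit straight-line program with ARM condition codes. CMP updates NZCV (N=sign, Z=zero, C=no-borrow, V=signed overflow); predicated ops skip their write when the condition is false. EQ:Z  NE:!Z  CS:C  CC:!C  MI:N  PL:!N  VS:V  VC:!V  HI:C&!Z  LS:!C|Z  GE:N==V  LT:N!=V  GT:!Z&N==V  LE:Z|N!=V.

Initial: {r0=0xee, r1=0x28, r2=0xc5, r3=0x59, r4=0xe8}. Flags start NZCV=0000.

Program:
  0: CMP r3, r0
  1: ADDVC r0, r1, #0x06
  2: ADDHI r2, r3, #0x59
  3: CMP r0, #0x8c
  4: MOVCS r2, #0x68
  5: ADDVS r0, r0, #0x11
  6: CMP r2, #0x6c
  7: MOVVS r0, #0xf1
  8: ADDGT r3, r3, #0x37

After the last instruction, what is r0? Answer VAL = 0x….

VAL = 0xf1

[0] flags=0000 → (cmp)
[1] flags=0000 VC?T → r0=0x2e
[2] flags=0000 HI?F → skip
[3] flags=1001 → (cmp)
[4] flags=1001 CS?F → skip
[5] flags=1001 VS?T → r0=0x3f
[6] flags=0011 → (cmp)
[7] flags=0011 VS?T → r0=0xf1
[8] flags=0011 GT?F → skip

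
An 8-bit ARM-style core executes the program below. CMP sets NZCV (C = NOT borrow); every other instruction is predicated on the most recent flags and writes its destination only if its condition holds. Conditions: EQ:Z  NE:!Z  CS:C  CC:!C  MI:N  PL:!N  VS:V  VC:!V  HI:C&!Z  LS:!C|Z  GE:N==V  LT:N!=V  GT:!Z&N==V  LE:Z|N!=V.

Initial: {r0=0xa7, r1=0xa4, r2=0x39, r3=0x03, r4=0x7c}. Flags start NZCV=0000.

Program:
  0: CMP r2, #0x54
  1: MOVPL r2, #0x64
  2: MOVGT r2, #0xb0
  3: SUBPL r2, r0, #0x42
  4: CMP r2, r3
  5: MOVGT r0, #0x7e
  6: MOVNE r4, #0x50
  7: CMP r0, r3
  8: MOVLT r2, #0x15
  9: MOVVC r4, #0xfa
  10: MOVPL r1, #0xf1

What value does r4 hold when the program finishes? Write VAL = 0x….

[0] flags=1000 → (cmp)
[1] flags=1000 PL?F → skip
[2] flags=1000 GT?F → skip
[3] flags=1000 PL?F → skip
[4] flags=0010 → (cmp)
[5] flags=0010 GT?T → r0=0x7e
[6] flags=0010 NE?T → r4=0x50
[7] flags=0010 → (cmp)
[8] flags=0010 LT?F → skip
[9] flags=0010 VC?T → r4=0xfa
[10] flags=0010 PL?T → r1=0xf1

VAL = 0xfa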